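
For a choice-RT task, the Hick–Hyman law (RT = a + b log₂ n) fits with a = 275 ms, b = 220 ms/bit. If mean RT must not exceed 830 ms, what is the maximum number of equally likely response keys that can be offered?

5

220·log₂ n ≤ 830 − 275 = 555, giving log₂ n ≤ 2.5227 and n ≤ 5.747. The largest whole number is 5.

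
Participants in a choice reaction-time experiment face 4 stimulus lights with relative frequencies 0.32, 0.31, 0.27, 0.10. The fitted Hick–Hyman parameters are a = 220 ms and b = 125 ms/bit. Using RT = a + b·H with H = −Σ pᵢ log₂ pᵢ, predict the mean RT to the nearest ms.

H = 0.32·log₂(1/0.32) + 0.31·log₂(1/0.31) + 0.27·log₂(1/0.27) + 0.10·log₂(1/0.10) = 1.8920 bits.
RT = 220 + 125 × 1.8920 = 456.51 ms.

457 ms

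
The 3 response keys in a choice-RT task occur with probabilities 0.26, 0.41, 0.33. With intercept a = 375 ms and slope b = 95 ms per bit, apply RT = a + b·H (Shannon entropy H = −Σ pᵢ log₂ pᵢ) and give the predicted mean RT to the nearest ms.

523 ms

H = 0.26·log₂(1/0.26) + 0.41·log₂(1/0.41) + 0.33·log₂(1/0.33) = 1.5605 bits.
RT = 375 + 95 × 1.5605 = 523.25 ms.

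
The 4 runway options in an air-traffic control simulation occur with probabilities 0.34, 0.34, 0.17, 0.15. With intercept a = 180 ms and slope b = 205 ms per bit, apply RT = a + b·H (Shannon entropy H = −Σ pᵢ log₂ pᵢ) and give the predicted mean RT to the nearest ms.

Entropy contributions −pᵢ log₂ pᵢ: 0.5292, 0.5292, 0.4346, 0.4105; sum H = 1.9035 bits.
RT = a + bH = 180 + 205·1.9035 = 570.21 ms.

570 ms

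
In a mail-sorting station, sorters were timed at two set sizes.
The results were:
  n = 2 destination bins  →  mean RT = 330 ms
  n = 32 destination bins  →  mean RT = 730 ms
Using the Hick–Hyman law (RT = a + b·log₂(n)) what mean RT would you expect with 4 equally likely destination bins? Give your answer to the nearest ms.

430 ms

RT is linear in log₂ n, so two points fix the line:
  b = (730 − 330) / (log₂ 32 − log₂ 2) = 400 / (5 − 1) = 100 ms/bit
  a = 330 − 100 × 1 = 230 ms
Then RT(4) = 230 + 100 × log₂ 4 = 230 + 100 × 2 ≈ 430.000 ms.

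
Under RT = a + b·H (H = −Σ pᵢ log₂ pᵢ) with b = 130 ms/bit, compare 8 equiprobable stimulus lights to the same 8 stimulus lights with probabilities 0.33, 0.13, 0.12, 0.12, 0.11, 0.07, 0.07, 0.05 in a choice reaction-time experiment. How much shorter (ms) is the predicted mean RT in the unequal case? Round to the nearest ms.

The RT saving is b·ΔH. Equiprobable H₀ = log₂(8) = 3.0000 bits; with the given probabilities H = 2.7481 bits.
b·(H₀ − H) = 130 × (3.0000 − 2.7481) = 32.75 ms.

33 ms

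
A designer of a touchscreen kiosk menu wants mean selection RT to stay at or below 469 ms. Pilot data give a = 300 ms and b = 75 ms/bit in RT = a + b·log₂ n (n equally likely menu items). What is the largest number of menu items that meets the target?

Information budget: (469 − 300)/75 = 2.2533 bits, so n ≤ 2^2.2533 = 4.768 → at most 4.

4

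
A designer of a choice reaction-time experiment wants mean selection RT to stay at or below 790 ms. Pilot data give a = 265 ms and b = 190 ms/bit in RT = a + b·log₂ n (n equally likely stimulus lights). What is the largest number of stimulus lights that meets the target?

190·log₂ n ≤ 790 − 265 = 525, giving log₂ n ≤ 2.7632 and n ≤ 6.789. The largest whole number is 6.

6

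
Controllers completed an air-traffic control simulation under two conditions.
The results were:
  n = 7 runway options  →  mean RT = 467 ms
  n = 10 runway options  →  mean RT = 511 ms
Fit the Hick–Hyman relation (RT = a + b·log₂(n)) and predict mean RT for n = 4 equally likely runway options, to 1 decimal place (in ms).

Fit slope and intercept:
  b = (511 − 467) / (log₂ 10 − log₂ 7) = 44 / (3.3219 − 2.8074) = 85.508 ms/bit
  a = 467 − 85.508 × 2.8074 = 226.949 ms
Then RT(4) = 226.949 + 85.508 × log₂ 4 = 226.949 + 85.508 × 2 ≈ 397.965 ms.

398.0 ms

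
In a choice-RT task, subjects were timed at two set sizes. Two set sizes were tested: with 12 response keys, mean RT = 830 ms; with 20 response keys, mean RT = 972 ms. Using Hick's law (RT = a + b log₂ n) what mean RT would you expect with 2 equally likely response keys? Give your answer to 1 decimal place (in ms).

331.9 ms

RT is linear in log₂ n, so two points fix the line:
  b = (972 − 830) / (log₂ 20 − log₂ 12) = 142 / (4.3219 − 3.5850) = 192.682 ms/bit
  a = 830 − 192.682 × 3.5850 = 139.242 ms
Then RT(2) = 139.242 + 192.682 × log₂ 2 = 139.242 + 192.682 × 1 ≈ 331.924 ms.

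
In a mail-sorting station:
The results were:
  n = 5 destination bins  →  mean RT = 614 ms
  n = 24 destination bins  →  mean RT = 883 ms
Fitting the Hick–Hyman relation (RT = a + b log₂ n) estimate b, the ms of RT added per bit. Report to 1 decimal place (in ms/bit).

118.9 ms/bit

b = (RT₂ − RT₁)/(log₂ n₂ − log₂ n₁) = (883 − 614)/(4.5850 − 2.3219) = 118.867 ms/bit.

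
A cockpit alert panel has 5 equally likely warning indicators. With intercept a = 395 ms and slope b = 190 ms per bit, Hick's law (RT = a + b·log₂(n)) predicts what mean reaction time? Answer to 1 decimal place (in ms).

log₂(5) = 2.3219 bits, so RT = 395 + 190 × 2.3219 ≈ 836.166 ms.

836.2 ms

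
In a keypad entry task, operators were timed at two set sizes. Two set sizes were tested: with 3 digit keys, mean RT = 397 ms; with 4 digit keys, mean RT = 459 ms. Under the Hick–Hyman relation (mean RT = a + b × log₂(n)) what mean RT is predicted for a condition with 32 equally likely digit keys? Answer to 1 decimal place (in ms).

RT is linear in log₂ n, so two points fix the line:
  b = (459 − 397) / (log₂ 4 − log₂ 3) = 62 / (2 − 1.5850) = 149.384 ms/bit
  a = 397 − 149.384 × 1.5850 = 160.232 ms
Then RT(32) = 160.232 + 149.384 × log₂ 32 = 160.232 + 149.384 × 5 ≈ 907.152 ms.

907.2 ms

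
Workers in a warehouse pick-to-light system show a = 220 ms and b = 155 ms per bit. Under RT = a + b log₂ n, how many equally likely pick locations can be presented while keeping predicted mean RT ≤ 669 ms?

7

Information budget: (669 − 220)/155 = 2.8968 bits, so n ≤ 2^2.8968 = 7.448 → at most 7.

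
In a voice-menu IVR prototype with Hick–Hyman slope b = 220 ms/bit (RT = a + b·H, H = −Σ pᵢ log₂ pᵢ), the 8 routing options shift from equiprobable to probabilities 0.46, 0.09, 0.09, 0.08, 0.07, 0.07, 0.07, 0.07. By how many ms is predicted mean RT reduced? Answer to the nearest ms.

109 ms

The RT saving is b·ΔH. Equiprobable H₀ = log₂(8) = 3.0000 bits; with the given probabilities H = 2.5064 bits.
b·(H₀ − H) = 220 × (3.0000 − 2.5064) = 108.60 ms.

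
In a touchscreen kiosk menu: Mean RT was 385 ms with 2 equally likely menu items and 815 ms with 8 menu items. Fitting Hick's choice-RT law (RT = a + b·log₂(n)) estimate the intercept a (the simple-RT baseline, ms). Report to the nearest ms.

170 ms

Slope: b = (815 − 385) / (log₂ 8 − log₂ 2) = 430/2.0000 = 215 ms/bit.
a = RT₁ − b·log₂ n₁ = 385 − 215 × 1 = 170.000 ms.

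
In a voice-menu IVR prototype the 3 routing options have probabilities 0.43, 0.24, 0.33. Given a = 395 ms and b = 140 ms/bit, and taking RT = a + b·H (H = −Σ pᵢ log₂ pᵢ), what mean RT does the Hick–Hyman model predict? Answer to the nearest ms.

H = 0.43·log₂(1/0.43) + 0.24·log₂(1/0.24) + 0.33·log₂(1/0.33) = 1.5455 bits.
RT = 395 + 140 × 1.5455 = 611.37 ms.

611 ms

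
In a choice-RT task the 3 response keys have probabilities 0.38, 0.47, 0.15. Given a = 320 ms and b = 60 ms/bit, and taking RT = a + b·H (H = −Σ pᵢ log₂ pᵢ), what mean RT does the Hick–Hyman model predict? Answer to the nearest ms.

407 ms

Entropy contributions −pᵢ log₂ pᵢ: 0.5305, 0.5120, 0.4105; sum H = 1.4530 bits.
RT = a + bH = 320 + 60·1.4530 = 407.18 ms.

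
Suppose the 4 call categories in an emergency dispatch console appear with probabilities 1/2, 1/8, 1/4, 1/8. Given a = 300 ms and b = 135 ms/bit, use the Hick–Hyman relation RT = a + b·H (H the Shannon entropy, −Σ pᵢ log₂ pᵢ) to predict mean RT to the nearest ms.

Each term −pᵢ log₂ pᵢ: 0.5·1 + 0.125·3 + 0.25·2 + 0.125·3; summed, H = 1.750 bits.
Mean RT = a + bH = 300 + 135·1.750 = 536.25 ms.

536 ms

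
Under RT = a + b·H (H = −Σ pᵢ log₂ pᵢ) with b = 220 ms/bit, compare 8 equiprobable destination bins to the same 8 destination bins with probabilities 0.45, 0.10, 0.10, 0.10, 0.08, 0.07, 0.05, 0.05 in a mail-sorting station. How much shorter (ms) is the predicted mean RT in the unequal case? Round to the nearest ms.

108 ms

Equiprobable entropy H₀ = log₂ 8 = 3.0000 bits.
Skewed entropy H = −Σ pᵢ log₂ pᵢ = 2.5072 bits.
ΔRT = b·(H₀ − H) = 220 × 0.4928 = 108.41 ms.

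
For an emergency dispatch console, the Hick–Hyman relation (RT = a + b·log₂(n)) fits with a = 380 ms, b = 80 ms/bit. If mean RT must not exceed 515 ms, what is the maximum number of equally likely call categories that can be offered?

Information budget: (515 − 380)/80 = 1.6875 bits, so n ≤ 2^1.6875 = 3.221 → at most 3.

3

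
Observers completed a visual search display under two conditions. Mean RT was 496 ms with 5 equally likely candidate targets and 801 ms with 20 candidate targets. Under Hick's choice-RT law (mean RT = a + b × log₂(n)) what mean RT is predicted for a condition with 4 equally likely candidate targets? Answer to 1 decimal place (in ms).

446.9 ms

Fit slope and intercept:
  b = (801 − 496) / (log₂ 20 − log₂ 5) = 305 / (4.3219 − 2.3219) = 152.500 ms/bit
  a = 496 − 152.500 × 2.3219 = 141.906 ms
Then RT(4) = 141.906 + 152.500 × log₂ 4 = 141.906 + 152.500 × 2 ≈ 446.906 ms.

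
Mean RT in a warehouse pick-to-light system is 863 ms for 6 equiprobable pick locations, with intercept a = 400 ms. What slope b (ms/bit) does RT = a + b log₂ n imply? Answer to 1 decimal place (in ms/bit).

179.1 ms/bit

b = (863 − 400) / log₂(6) = 463 / 2.5850 = 179.113 ms/bit.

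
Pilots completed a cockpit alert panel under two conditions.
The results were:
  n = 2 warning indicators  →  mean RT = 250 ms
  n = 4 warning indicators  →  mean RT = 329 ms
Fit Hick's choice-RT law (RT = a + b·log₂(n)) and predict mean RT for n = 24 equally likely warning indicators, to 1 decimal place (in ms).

Fit slope and intercept:
  b = (329 − 250) / (log₂ 4 − log₂ 2) = 79 / (2 − 1) = 79.000 ms/bit
  a = 250 − 79.000 × 1 = 171.000 ms
Then RT(24) = 171.000 + 79.000 × log₂ 24 = 171.000 + 79.000 × 4.5850 ≈ 533.212 ms.

533.2 ms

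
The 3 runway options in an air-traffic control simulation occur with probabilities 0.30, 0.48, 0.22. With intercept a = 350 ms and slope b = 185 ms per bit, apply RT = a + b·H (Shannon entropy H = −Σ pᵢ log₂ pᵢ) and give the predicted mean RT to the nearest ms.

H = 0.30·log₂(1/0.30) + 0.48·log₂(1/0.48) + 0.22·log₂(1/0.22) = 1.5099 bits.
RT = 350 + 185 × 1.5099 = 629.34 ms.

629 ms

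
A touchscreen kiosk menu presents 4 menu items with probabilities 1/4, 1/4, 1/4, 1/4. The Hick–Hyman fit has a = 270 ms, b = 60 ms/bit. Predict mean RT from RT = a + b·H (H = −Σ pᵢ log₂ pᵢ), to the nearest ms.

Each term −pᵢ log₂ pᵢ: 0.25·2 + 0.25·2 + 0.25·2 + 0.25·2; summed, H = 2.000 bits.
Mean RT = a + bH = 270 + 60·2.000 = 390.00 ms.

390 ms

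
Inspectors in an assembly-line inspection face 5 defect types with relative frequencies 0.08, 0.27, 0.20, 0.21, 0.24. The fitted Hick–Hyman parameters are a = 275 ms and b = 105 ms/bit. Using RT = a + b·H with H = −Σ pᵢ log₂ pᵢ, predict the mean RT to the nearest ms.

509 ms

Entropy contributions −pᵢ log₂ pᵢ: 0.2915, 0.5100, 0.4644, 0.4728, 0.4941; sum H = 2.2329 bits.
RT = a + bH = 275 + 105·2.2329 = 509.45 ms.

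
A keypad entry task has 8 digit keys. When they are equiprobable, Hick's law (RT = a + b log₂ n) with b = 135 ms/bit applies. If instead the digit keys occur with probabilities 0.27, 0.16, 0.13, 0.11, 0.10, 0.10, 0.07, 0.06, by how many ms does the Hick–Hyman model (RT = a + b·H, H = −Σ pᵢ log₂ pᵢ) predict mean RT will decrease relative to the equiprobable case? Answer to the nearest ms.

21 ms

The RT saving is b·ΔH. Equiprobable H₀ = log₂(8) = 3.0000 bits; with the given probabilities H = 2.8424 bits.
b·(H₀ − H) = 135 × (3.0000 − 2.8424) = 21.27 ms.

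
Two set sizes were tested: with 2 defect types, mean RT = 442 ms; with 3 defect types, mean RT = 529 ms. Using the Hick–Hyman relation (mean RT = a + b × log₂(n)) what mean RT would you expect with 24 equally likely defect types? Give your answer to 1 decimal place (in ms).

Solve the two-equation system in a and b:
  b = (529 − 442) / (log₂ 3 − log₂ 2) = 87 / (1.5850 − 1) = 148.727 ms/bit
  a = 442 − 148.727 × 1 = 293.273 ms
Then RT(24) = 293.273 + 148.727 × log₂ 24 = 293.273 + 148.727 × 4.5850 ≈ 975.182 ms.

975.2 ms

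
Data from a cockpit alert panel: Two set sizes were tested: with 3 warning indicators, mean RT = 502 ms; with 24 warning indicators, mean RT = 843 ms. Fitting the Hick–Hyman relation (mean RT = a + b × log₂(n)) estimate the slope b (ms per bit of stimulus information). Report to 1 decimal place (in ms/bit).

The slope on a log₂ axis is (843 − 502) / (4.5850 − 1.5850) = 113.667 ms/bit.

113.7 ms/bit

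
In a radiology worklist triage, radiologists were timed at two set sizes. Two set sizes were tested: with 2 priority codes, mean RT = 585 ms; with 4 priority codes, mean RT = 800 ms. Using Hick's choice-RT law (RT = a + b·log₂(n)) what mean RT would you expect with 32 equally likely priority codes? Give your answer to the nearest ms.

1445 ms

RT is linear in log₂ n, so two points fix the line:
  b = (800 − 585) / (log₂ 4 − log₂ 2) = 215 / (2 − 1) = 215 ms/bit
  a = 585 − 215 × 1 = 370 ms
Then RT(32) = 370 + 215 × log₂ 32 = 370 + 215 × 5 ≈ 1445.000 ms.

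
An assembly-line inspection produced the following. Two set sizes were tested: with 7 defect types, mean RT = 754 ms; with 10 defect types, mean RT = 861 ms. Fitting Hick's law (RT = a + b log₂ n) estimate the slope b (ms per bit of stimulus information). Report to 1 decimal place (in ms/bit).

207.9 ms/bit

b = (RT₂ − RT₁)/(log₂ n₂ − log₂ n₁) = (861 − 754)/(3.3219 − 2.8074) = 207.939 ms/bit.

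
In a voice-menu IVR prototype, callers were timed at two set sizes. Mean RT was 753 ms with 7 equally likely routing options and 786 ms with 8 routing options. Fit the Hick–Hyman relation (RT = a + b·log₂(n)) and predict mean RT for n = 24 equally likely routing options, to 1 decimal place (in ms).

1057.5 ms

Fit slope and intercept:
  b = (786 − 753) / (log₂ 8 − log₂ 7) = 33 / (3 − 2.8074) = 171.299 ms/bit
  a = 753 − 171.299 × 2.8074 = 272.102 ms
Then RT(24) = 272.102 + 171.299 × log₂ 24 = 272.102 + 171.299 × 4.5850 ≈ 1057.503 ms.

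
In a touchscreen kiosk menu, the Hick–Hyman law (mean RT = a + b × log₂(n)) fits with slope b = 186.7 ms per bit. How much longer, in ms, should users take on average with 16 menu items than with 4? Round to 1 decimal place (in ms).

The intercept a cancels: ΔRT = b·(log₂ n₂ − log₂ n₁) = b·log₂(n₂/n₁).
log₂(16) − log₂(4) = log₂(16/4) = log₂(4) = 2.
ΔRT = 186.7 × 2.0000 = 373.400 ms.

373.4 ms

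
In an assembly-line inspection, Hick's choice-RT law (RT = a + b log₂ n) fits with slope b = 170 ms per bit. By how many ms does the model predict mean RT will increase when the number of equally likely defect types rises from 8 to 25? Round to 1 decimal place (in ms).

Only the slope matters, since a is common to both: ΔRT = b·log₂(n₂/n₁).
log₂(25) − log₂(8) = 4.6439 − 3 = 1.6439.
ΔRT = 170 × 1.6439 = 279.456 ms.

279.5 ms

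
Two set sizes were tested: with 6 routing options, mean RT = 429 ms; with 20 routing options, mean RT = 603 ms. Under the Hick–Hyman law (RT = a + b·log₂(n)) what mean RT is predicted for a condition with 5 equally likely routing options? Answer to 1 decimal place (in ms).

402.7 ms

With log₂ n on the abscissa the relation is linear; from the two conditions:
  b = (603 − 429) / (log₂ 20 − log₂ 6) = 174 / (4.3219 − 2.5850) = 100.175 ms/bit
  a = 429 − 100.175 × 2.5850 = 170.052 ms
Then RT(5) = 170.052 + 100.175 × log₂ 5 = 170.052 + 100.175 × 2.3219 ≈ 402.651 ms.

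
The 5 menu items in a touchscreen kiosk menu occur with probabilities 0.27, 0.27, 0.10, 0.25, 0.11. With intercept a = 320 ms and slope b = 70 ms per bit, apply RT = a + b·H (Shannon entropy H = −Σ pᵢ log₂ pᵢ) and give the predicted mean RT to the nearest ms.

Entropy contributions −pᵢ log₂ pᵢ: 0.5100, 0.5100, 0.3322, 0.5000, 0.3503; sum H = 2.2025 bits.
RT = a + bH = 320 + 70·2.2025 = 474.18 ms.

474 ms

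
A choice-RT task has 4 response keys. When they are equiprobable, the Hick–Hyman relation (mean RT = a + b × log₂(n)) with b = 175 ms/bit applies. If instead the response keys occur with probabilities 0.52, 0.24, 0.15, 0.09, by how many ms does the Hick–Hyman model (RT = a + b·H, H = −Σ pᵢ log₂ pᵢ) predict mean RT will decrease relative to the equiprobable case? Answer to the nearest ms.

Equiprobable entropy H₀ = log₂ 4 = 2.0000 bits.
Skewed entropy H = −Σ pᵢ log₂ pᵢ = 1.7079 bits.
ΔRT = b·(H₀ − H) = 175 × 0.2921 = 51.12 ms.

51 ms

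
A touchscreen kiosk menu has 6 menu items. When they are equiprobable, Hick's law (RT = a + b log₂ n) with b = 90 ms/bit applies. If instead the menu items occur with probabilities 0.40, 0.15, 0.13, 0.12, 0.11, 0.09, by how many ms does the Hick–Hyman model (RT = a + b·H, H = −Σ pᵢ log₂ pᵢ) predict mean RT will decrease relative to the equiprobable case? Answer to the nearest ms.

The RT saving is b·ΔH. Equiprobable H₀ = log₂(6) = 2.5850 bits; with the given probabilities H = 2.3520 bits.
b·(H₀ − H) = 90 × (2.5850 − 2.3520) = 20.97 ms.

21 ms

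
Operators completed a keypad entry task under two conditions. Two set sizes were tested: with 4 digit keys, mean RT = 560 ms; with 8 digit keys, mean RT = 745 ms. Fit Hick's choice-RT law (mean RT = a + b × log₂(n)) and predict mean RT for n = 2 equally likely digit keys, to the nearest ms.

RT is linear in log₂ n, so two points fix the line:
  b = (745 − 560) / (log₂ 8 − log₂ 4) = 185 / (3 − 2) = 185 ms/bit
  a = 560 − 185 × 2 = 190 ms
Then RT(2) = 190 + 185 × log₂ 2 = 190 + 185 × 1 ≈ 375.000 ms.

375 ms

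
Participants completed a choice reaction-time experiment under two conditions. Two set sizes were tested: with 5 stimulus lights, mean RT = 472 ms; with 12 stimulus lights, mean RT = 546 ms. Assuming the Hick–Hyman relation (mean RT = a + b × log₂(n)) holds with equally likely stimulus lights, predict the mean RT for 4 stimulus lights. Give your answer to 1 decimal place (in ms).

Solve the two-equation system in a and b:
  b = (546 − 472) / (log₂ 12 − log₂ 5) = 74 / (3.5850 − 2.3219) = 58.589 ms/bit
  a = 472 − 58.589 × 2.3219 = 335.960 ms
Then RT(4) = 335.960 + 58.589 × log₂ 4 = 335.960 + 58.589 × 2 ≈ 453.139 ms.

453.1 ms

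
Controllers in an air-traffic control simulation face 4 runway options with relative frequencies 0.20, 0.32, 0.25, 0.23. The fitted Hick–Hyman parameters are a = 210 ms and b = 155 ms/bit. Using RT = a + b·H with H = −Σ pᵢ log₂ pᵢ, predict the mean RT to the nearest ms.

Entropy contributions −pᵢ log₂ pᵢ: 0.4644, 0.5260, 0.5000, 0.4877; sum H = 1.9781 bits.
RT = a + bH = 210 + 155·1.9781 = 516.60 ms.

517 ms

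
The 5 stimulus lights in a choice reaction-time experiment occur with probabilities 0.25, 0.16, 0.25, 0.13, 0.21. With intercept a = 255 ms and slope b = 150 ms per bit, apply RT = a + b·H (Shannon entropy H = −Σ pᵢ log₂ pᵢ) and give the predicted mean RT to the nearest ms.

597 ms

H = 0.25·log₂(1/0.25) + 0.16·log₂(1/0.16) + 0.25·log₂(1/0.25) + 0.13·log₂(1/0.13) + 0.21·log₂(1/0.21) = 2.2785 bits.
RT = 255 + 150 × 2.2785 = 596.77 ms.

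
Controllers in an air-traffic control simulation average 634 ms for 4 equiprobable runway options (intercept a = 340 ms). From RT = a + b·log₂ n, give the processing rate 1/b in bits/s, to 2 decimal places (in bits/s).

6.80 bits/s

b = (634 − 340)/log₂ 4 = 294/2 = 147.000 ms per bit = 0.14700 s/bit; the reciprocal is 6.803 bits/s.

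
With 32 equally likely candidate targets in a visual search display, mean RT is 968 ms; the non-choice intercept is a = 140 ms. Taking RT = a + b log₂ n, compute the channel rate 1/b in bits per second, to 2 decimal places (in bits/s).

6.04 bits/s

b = (968 − 140)/log₂ 32 = 828/5 = 165.600 ms per bit = 0.16560 s/bit; the reciprocal is 6.039 bits/s.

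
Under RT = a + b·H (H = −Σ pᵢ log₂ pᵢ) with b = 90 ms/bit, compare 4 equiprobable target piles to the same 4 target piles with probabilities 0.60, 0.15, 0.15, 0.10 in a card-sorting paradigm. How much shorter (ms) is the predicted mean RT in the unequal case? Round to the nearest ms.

Equiprobable entropy H₀ = log₂ 4 = 2.0000 bits.
Skewed entropy H = −Σ pᵢ log₂ pᵢ = 1.5955 bits.
ΔRT = b·(H₀ − H) = 90 × 0.4045 = 36.41 ms.

36 ms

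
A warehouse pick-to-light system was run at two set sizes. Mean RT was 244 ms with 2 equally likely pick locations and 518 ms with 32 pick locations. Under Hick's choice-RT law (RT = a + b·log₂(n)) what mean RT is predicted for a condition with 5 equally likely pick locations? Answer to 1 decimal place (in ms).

With log₂ n on the abscissa the relation is linear; from the two conditions:
  b = (518 − 244) / (log₂ 32 − log₂ 2) = 274 / (5 − 1) = 68.500 ms/bit
  a = 244 − 68.500 × 1 = 175.500 ms
Then RT(5) = 175.500 + 68.500 × log₂ 5 = 175.500 + 68.500 × 2.3219 ≈ 334.552 ms.

334.6 ms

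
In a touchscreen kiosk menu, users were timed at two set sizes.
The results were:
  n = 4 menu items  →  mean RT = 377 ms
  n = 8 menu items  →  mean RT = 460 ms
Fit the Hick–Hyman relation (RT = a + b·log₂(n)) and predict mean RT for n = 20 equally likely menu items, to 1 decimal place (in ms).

569.7 ms

Fit slope and intercept:
  b = (460 − 377) / (log₂ 8 − log₂ 4) = 83 / (3 − 2) = 83.000 ms/bit
  a = 377 − 83.000 × 2 = 211.000 ms
Then RT(20) = 211.000 + 83.000 × log₂ 20 = 211.000 + 83.000 × 4.3219 ≈ 569.720 ms.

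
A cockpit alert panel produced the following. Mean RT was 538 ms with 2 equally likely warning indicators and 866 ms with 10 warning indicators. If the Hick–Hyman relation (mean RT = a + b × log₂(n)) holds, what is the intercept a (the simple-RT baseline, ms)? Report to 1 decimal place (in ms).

Slope: b = (866 − 538) / (log₂ 10 − log₂ 2) = 328/2.3219 = 141.262 ms/bit.
a = RT₁ − b·log₂ n₁ = 538 − 141.262 × 1 = 396.738 ms.

396.7 ms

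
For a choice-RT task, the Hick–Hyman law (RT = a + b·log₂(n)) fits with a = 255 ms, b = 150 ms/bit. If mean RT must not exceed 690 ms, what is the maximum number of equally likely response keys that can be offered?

7

Set 255 + 150·log₂ n ≤ 690 → log₂ n ≤ (690 − 255)/150 = 2.9000.
So n ≤ 2^2.9000 = 7.464; the largest integer n is 7.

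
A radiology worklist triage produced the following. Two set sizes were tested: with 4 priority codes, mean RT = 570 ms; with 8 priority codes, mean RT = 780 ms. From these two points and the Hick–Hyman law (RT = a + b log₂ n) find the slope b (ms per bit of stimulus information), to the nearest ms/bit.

Slope: b = (780 − 570) / (log₂ 8 − log₂ 4) = 210/1.0000 = 210 ms/bit.

210 ms/bit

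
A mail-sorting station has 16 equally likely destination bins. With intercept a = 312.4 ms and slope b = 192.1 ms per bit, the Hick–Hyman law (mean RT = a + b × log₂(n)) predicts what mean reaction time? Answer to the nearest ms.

log₂(16) = 4 bits, so RT = 312.4 + 192.1 × 4 ≈ 1080.800 ms.

1081 ms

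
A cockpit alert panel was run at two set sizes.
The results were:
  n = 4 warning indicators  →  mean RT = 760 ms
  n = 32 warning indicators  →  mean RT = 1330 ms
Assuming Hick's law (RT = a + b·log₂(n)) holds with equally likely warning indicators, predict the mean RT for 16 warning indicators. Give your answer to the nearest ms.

1140 ms

Fit slope and intercept:
  b = (1330 − 760) / (log₂ 32 − log₂ 4) = 570 / (5 − 2) = 190 ms/bit
  a = 760 − 190 × 2 = 380 ms
Then RT(16) = 380 + 190 × log₂ 16 = 380 + 190 × 4 ≈ 1140.000 ms.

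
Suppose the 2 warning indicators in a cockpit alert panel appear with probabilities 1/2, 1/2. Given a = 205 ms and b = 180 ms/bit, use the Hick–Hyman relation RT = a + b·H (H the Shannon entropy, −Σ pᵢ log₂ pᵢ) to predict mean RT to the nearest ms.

385 ms

Each term −pᵢ log₂ pᵢ: 0.5·1 + 0.5·1; summed, H = 1.000 bits.
Mean RT = a + bH = 205 + 180·1.000 = 385.00 ms.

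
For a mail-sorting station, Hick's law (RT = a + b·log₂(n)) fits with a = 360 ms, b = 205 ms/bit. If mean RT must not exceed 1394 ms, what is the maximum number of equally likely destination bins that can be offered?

205·log₂ n ≤ 1394 − 360 = 1034, giving log₂ n ≤ 5.0439 and n ≤ 32.989. The largest whole number is 32.

32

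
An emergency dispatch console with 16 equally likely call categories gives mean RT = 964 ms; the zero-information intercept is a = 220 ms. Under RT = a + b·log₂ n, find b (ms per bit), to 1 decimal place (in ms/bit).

log₂(16) = 4 bits.
b = (RT − a)/log₂ n = (964 − 220) / 4 = 186.000 ms/bit.

186.0 ms/bit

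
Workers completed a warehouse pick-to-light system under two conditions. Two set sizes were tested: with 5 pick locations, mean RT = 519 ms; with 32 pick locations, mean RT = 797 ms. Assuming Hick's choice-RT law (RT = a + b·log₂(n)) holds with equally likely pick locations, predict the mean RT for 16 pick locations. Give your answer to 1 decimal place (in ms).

693.2 ms

RT is linear in log₂ n, so two points fix the line:
  b = (797 − 519) / (log₂ 32 − log₂ 5) = 278 / (5 − 2.3219) = 103.806 ms/bit
  a = 519 − 103.806 × 2.3219 = 277.970 ms
Then RT(16) = 277.970 + 103.806 × log₂ 16 = 277.970 + 103.806 × 4 ≈ 693.194 ms.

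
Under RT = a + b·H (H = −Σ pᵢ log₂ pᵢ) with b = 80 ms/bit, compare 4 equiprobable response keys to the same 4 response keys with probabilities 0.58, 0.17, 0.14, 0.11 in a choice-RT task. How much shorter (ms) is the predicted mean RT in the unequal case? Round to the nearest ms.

The RT saving is b·ΔH. Equiprobable H₀ = log₂(4) = 2.0000 bits; with the given probabilities H = 1.6378 bits.
b·(H₀ − H) = 80 × (2.0000 − 1.6378) = 28.98 ms.

29 ms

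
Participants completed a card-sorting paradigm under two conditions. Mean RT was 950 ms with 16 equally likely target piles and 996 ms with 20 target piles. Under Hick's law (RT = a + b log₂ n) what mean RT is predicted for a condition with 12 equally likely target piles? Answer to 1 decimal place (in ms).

890.7 ms

RT is linear in log₂ n, so two points fix the line:
  b = (996 − 950) / (log₂ 20 − log₂ 16) = 46 / (4.3219 − 4) = 142.889 ms/bit
  a = 950 − 142.889 × 4 = 378.444 ms
Then RT(12) = 378.444 + 142.889 × log₂ 12 = 378.444 + 142.889 × 3.5850 ≈ 890.696 ms.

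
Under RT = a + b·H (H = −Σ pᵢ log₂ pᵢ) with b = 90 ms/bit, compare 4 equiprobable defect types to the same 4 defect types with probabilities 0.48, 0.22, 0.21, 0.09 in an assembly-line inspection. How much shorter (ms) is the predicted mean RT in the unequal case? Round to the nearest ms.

20 ms

The RT saving is b·ΔH. Equiprobable H₀ = log₂(4) = 2.0000 bits; with the given probabilities H = 1.7743 bits.
b·(H₀ − H) = 90 × (2.0000 − 1.7743) = 20.31 ms.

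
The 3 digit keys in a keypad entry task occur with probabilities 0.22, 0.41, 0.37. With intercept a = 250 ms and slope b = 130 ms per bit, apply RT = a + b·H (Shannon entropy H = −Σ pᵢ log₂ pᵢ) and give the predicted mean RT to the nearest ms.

H = 0.22·log₂(1/0.22) + 0.41·log₂(1/0.41) + 0.37·log₂(1/0.37) = 1.5387 bits.
RT = 250 + 130 × 1.5387 = 450.03 ms.

450 ms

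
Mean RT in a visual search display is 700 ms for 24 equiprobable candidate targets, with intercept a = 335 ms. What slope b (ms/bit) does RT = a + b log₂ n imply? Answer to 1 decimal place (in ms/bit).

log₂(24) = 4.5850 bits.
b = (RT − a)/log₂ n = (700 − 335) / 4.5850 = 79.608 ms/bit.

79.6 ms/bit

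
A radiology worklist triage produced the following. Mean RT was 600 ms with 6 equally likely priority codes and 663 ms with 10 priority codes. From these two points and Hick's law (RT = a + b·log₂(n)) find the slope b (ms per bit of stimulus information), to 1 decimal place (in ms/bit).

b = (RT₂ − RT₁)/(log₂ n₂ − log₂ n₁) = (663 − 600)/(3.3219 − 2.5850) = 85.486 ms/bit.

85.5 ms/bit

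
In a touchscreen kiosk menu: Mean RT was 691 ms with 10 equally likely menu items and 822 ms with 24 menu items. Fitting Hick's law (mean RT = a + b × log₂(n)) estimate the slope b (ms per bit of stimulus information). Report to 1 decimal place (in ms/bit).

The slope on a log₂ axis is (822 − 691) / (4.5850 − 3.3219) = 103.718 ms/bit.

103.7 ms/bit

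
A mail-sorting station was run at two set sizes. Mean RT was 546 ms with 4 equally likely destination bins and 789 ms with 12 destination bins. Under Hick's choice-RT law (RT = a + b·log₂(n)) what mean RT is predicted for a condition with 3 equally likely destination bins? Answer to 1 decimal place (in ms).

Fit slope and intercept:
  b = (789 − 546) / (log₂ 12 − log₂ 4) = 243 / (3.5850 − 2) = 153.316 ms/bit
  a = 546 − 153.316 × 2 = 239.368 ms
Then RT(3) = 239.368 + 153.316 × log₂ 3 = 239.368 + 153.316 × 1.5850 ≈ 482.368 ms.

482.4 ms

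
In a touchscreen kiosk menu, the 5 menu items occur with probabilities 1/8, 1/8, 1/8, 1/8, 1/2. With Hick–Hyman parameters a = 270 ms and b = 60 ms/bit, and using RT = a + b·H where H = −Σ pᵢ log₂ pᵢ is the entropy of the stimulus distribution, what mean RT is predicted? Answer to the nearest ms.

390 ms

H = −Σ pᵢ log₂ pᵢ = 0.125·3 + 0.125·3 + 0.125·3 + 0.125·3 + 0.5·1 = 2.000 bits.
RT = 270 + 60 × 2.000 = 390.00 ms.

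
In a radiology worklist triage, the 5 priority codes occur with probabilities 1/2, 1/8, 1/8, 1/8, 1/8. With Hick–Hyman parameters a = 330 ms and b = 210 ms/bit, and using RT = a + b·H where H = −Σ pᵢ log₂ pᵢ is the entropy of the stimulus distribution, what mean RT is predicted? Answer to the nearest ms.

750 ms

H = −Σ pᵢ log₂ pᵢ = 0.5·1 + 0.125·3 + 0.125·3 + 0.125·3 + 0.125·3 = 2.000 bits.
RT = 330 + 210 × 2.000 = 750.00 ms.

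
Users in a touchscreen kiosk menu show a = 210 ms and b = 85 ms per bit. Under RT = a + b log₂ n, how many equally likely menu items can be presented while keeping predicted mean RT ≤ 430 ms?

6

Set 210 + 85·log₂ n ≤ 430 → log₂ n ≤ (430 − 210)/85 = 2.5882.
So n ≤ 2^2.5882 = 6.014; the largest integer n is 6.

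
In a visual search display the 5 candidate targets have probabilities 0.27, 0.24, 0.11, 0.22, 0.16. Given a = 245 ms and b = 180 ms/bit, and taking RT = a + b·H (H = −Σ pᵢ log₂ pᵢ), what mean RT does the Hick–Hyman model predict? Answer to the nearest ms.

651 ms

H = 0.27·log₂(1/0.27) + 0.24·log₂(1/0.24) + 0.11·log₂(1/0.11) + 0.22·log₂(1/0.22) + 0.16·log₂(1/0.16) = 2.2580 bits.
RT = 245 + 180 × 2.2580 = 651.45 ms.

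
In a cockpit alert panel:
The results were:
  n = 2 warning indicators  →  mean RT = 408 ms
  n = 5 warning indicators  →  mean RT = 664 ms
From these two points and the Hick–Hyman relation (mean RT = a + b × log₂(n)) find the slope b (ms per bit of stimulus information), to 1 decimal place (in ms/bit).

193.7 ms/bit

Slope: b = (664 − 408) / (log₂ 5 − log₂ 2) = 256/1.3219 = 193.657 ms/bit.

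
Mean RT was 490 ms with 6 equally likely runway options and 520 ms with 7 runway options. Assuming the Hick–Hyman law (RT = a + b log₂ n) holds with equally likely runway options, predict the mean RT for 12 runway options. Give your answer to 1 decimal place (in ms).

624.9 ms

With log₂ n on the abscissa the relation is linear; from the two conditions:
  b = (520 − 490) / (log₂ 7 − log₂ 6) = 30 / (2.8074 − 2.5850) = 134.897 ms/bit
  a = 490 − 134.897 × 2.5850 = 141.297 ms
Then RT(12) = 141.297 + 134.897 × log₂ 12 = 141.297 + 134.897 × 3.5850 ≈ 624.897 ms.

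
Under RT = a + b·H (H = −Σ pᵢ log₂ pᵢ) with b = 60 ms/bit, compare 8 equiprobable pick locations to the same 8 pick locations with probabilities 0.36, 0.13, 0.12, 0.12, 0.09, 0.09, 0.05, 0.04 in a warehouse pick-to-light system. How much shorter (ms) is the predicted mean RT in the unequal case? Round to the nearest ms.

20 ms

The RT saving is b·ΔH. Equiprobable H₀ = log₂(8) = 3.0000 bits; with the given probabilities H = 2.6746 bits.
b·(H₀ − H) = 60 × (3.0000 − 2.6746) = 19.53 ms.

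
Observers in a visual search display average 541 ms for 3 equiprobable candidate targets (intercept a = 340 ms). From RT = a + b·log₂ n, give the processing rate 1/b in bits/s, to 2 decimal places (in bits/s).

7.89 bits/s

Choice component = 541 − 340 = 201 ms over log₂(3) = 1.5850 bits.
b = 201 / 1.5850 = 126.817 ms/bit, so 1/b = 7.885 bits/s.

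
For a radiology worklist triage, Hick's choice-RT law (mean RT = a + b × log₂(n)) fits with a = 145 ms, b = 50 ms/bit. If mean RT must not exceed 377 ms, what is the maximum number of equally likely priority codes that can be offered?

50·log₂ n ≤ 377 − 145 = 232, giving log₂ n ≤ 4.6400 and n ≤ 24.933. The largest whole number is 24.

24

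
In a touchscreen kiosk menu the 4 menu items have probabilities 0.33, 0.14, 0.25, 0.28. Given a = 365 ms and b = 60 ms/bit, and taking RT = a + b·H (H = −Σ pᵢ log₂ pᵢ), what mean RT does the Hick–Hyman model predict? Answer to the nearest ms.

481 ms

H = 0.33·log₂(1/0.33) + 0.14·log₂(1/0.14) + 0.25·log₂(1/0.25) + 0.28·log₂(1/0.28) = 1.9392 bits.
RT = 365 + 60 × 1.9392 = 481.35 ms.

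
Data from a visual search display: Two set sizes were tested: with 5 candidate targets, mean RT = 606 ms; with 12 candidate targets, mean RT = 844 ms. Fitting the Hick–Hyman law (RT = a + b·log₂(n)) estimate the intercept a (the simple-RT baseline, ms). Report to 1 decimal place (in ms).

168.5 ms

Slope: b = (844 − 606) / (log₂ 12 − log₂ 5) = 238/1.2630 = 188.435 ms/bit.
a = RT₁ − b·log₂ n₁ = 606 − 188.435 × 2.3219 = 168.467 ms.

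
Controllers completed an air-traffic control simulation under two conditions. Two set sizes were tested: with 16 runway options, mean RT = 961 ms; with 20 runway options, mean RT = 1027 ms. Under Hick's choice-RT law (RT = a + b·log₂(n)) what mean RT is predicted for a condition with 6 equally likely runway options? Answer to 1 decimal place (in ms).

Solve the two-equation system in a and b:
  b = (1027 − 961) / (log₂ 20 − log₂ 16) = 66 / (4.3219 − 4) = 205.015 ms/bit
  a = 961 − 205.015 × 4 = 140.941 ms
Then RT(6) = 140.941 + 205.015 × log₂ 6 = 140.941 + 205.015 × 2.5850 ≈ 670.896 ms.

670.9 ms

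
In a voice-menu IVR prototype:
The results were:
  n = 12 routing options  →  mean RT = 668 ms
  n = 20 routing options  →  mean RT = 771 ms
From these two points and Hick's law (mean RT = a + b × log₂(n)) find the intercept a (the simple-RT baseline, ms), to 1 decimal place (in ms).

Slope: b = (771 − 668) / (log₂ 20 − log₂ 12) = 103/0.7370 = 139.762 ms/bit.
a = RT₁ − b·log₂ n₁ = 668 − 139.762 × 3.5850 = 166.957 ms.

167.0 ms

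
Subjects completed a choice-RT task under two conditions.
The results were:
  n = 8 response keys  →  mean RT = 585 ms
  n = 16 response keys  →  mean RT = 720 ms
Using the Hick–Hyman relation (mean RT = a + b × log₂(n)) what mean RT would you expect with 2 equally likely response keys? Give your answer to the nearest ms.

RT is linear in log₂ n, so two points fix the line:
  b = (720 − 585) / (log₂ 16 − log₂ 8) = 135 / (4 − 3) = 135 ms/bit
  a = 585 − 135 × 3 = 180 ms
Then RT(2) = 180 + 135 × log₂ 2 = 180 + 135 × 1 ≈ 315.000 ms.

315 ms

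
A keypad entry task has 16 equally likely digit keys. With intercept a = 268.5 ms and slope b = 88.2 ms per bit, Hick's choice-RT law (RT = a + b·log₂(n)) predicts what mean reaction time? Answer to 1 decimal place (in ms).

log₂(16) = 4 bits, so RT = 268.5 + 88.2 × 4 ≈ 621.300 ms.

621.3 ms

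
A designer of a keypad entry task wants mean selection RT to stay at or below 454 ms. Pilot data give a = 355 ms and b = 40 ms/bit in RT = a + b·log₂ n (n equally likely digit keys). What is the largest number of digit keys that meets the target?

5

40·log₂ n ≤ 454 − 355 = 99, giving log₂ n ≤ 2.4750 and n ≤ 5.560. The largest whole number is 5.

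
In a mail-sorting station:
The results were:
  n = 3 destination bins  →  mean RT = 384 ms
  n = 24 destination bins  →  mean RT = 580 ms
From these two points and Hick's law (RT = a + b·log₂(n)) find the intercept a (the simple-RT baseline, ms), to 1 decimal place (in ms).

280.4 ms

The slope on a log₂ axis is (580 − 384) / (4.5850 − 1.5850) = 65.333 ms/bit.
Intercept: a = 384 − 65.333·log₂(3) = 280.449 ms.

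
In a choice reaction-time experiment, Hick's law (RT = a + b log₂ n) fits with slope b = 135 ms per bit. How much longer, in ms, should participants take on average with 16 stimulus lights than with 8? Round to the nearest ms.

135 ms

The intercept a cancels: ΔRT = b·(log₂ n₂ − log₂ n₁) = b·log₂(n₂/n₁).
log₂(16) − log₂(8) = log₂(16/8) = log₂(2) = 1.
ΔRT = 135 × 1.0000 = 135.000 ms.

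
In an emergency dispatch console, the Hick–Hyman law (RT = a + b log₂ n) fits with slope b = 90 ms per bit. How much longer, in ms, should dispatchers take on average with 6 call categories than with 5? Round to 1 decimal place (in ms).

Only the slope matters, since a is common to both: ΔRT = b·log₂(n₂/n₁).
log₂(6) − log₂(5) = 2.5850 − 2.3219 = 0.2630.
ΔRT = 90 × 0.2630 = 23.673 ms.

23.7 ms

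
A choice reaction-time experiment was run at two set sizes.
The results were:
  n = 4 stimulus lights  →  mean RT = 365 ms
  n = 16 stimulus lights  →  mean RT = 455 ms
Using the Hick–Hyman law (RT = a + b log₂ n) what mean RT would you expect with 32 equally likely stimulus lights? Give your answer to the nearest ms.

Fit slope and intercept:
  b = (455 − 365) / (log₂ 16 − log₂ 4) = 90 / (4 − 2) = 45 ms/bit
  a = 365 − 45 × 2 = 275 ms
Then RT(32) = 275 + 45 × log₂ 32 = 275 + 45 × 5 ≈ 500.000 ms.

500 ms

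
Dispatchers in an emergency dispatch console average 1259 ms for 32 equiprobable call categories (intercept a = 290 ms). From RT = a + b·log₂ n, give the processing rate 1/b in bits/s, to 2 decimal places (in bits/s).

5.16 bits/s

b = (1259 − 290)/log₂ 32 = 969/5 = 193.800 ms per bit = 0.19380 s/bit; the reciprocal is 5.160 bits/s.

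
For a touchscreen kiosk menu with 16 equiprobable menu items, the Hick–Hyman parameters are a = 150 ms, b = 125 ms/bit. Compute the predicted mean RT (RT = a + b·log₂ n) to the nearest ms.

650 ms

log₂(16) = 4 bits, so RT = 150 + 125 × 4 ≈ 650.000 ms.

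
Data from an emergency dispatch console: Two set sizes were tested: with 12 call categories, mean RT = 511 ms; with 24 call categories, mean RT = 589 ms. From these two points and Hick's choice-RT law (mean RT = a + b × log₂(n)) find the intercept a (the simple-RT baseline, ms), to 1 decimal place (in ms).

231.4 ms

Slope: b = (589 − 511) / (log₂ 24 − log₂ 12) = 78/1.0000 = 78.000 ms/bit.
a = RT₁ − b·log₂ n₁ = 511 − 78.000 × 3.5850 = 231.373 ms.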